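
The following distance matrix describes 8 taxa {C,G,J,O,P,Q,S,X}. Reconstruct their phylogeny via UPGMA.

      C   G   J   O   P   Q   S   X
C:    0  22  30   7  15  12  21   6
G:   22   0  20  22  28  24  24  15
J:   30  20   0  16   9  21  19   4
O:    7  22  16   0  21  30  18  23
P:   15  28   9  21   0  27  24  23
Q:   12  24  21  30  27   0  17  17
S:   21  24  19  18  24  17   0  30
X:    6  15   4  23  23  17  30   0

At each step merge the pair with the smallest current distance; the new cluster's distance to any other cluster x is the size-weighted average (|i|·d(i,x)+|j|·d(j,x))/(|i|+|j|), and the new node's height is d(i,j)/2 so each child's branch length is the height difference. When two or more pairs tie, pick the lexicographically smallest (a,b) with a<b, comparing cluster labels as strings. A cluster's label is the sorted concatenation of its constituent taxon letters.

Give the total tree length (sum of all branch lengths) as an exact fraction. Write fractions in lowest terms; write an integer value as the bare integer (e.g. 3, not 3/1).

1. join J+X (d=4) ⇒ JX; edges |J|=2, |X|=2
  updated: d(C,JX)=18, d(G,JX)=35/2, d(JX,O)=39/2, d(JX,P)=16, d(JX,Q)=19, d(JX,S)=49/2
2. join C+O (d=7) ⇒ CO; edges |C|=7/2, |O|=7/2
  updated: d(CO,G)=22, d(CO,JX)=75/4, d(CO,P)=18, d(CO,Q)=21, d(CO,S)=39/2
3. join JX+P (d=16) ⇒ JPX; edges |JX|=6, |P|=8
  updated: d(CO,JPX)=37/2, d(G,JPX)=21, d(JPX,Q)=65/3, d(JPX,S)=73/3
4. join Q+S (d=17) ⇒ QS; edges |Q|=17/2, |S|=17/2
  updated: d(CO,QS)=81/4, d(G,QS)=24, d(JPX,QS)=23
5. join CO+JPX (d=37/2) ⇒ CJOPX; edges |CO|=23/4, |JPX|=5/4
  updated: d(CJOPX,G)=107/5, d(CJOPX,QS)=219/10
6. join CJOPX+G (d=107/5) ⇒ CGJOPX; edges |CJOPX|=29/20, |G|=107/10
  updated: d(CGJOPX,QS)=89/4
7. join CGJOPX+QS (d=89/4) ⇒ CGJOPQSX; edges |CGJOPX|=17/40, |QS|=21/8
final tree: ((((C:7/2,O:7/2):23/4,((J:2,X:2):6,P:8):5/4):29/20,G:107/10):17/40,(Q:17/2,S:17/2):21/8)
total length: 321/5

321/5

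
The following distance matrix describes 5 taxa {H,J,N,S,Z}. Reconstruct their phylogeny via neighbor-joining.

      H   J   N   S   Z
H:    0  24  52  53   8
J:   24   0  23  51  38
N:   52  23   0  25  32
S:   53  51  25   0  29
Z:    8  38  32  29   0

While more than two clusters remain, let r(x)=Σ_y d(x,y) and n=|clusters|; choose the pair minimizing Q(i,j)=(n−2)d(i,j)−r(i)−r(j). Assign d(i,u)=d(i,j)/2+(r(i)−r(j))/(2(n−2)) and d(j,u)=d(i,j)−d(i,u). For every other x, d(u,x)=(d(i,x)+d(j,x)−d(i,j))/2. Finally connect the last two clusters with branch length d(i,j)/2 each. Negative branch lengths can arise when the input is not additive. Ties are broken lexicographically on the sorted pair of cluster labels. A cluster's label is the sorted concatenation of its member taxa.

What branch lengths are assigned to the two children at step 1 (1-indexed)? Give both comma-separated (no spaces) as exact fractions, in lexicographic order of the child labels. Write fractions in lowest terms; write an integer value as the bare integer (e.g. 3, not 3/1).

9,-1

1. join H+Z (d=8, Q=-220) ⇒ HZ; edges |H|=9, |Z|=-1
  updated: d(HZ,J)=27, d(HZ,N)=38, d(HZ,S)=37
2. join HZ+J (d=27, Q=-149) ⇒ HJZ; edges |HZ|=55/4, |J|=53/4
  updated: d(HJZ,N)=17, d(HJZ,S)=61/2
3. join HJZ+N (d=17, Q=-145/2) ⇒ HJNZ; edges |HJZ|=45/4, |N|=23/4
  updated: d(HJNZ,S)=77/4
4. join HJNZ+S (d=77/4) ⇒ HJNSZ; edges |HJNZ|=77/8, |S|=77/8
final tree: ((((H:9,Z:-1):55/4,J:53/4):45/4,N:23/4):77/8,S:77/8)
total length: 285/4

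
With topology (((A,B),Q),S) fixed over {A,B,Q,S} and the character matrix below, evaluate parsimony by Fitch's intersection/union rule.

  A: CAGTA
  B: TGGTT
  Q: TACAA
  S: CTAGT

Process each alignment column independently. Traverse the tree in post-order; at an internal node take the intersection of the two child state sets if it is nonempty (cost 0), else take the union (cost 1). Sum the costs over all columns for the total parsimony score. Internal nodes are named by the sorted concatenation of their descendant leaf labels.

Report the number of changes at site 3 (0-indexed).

AB@0: {C} ∪ {T} = {C,T} (union, +1)
ABQ@0: {C,T} ∩ {T} = {T} (intersection, +0)
ABQS@0: {T} ∪ {C} = {C,T} (union, +1)
AB@1: {A} ∪ {G} = {A,G} (union, +1)
ABQ@1: {A,G} ∩ {A} = {A} (intersection, +0)
ABQS@1: {A} ∪ {T} = {A,T} (union, +1)
AB@2: {G} ∩ {G} = {G} (intersection, +0)
ABQ@2: {G} ∪ {C} = {C,G} (union, +1)
ABQS@2: {C,G} ∪ {A} = {A,C,G} (union, +1)
AB@3: {T} ∩ {T} = {T} (intersection, +0)
ABQ@3: {T} ∪ {A} = {A,T} (union, +1)
ABQS@3: {A,T} ∪ {G} = {A,G,T} (union, +1)
AB@4: {A} ∪ {T} = {A,T} (union, +1)
ABQ@4: {A,T} ∩ {A} = {A} (intersection, +0)
ABQS@4: {A} ∪ {T} = {A,T} (union, +1)
per-site changes: [2, 2, 2, 2, 2]; total = 10

2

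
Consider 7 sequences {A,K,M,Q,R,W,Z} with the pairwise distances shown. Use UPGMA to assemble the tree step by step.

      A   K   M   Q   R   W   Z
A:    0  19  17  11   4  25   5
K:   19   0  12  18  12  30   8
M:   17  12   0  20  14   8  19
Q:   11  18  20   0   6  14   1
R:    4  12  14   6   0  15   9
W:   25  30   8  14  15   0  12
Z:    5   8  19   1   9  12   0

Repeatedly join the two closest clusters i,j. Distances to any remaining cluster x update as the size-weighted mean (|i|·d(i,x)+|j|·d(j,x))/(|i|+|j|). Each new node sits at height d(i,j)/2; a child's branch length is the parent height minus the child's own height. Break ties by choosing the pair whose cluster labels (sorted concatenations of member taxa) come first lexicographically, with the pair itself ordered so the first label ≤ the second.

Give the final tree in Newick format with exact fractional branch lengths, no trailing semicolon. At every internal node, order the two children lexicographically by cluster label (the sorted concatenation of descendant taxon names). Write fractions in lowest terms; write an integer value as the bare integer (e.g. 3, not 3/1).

((((A:2,R:2):15/8,(Q:1/2,Z:1/2):27/8):13/4,K:57/8):71/40,(M:4,W:4):49/10)

step 1: merge (Q,Z) at d=1; branch lengths Q→1/2, Z→1/2; new cluster QZ
  updated: d(A,QZ)=8, d(K,QZ)=13, d(M,QZ)=39/2, d(QZ,R)=15/2, d(QZ,W)=13
step 2: merge (A,R) at d=4; branch lengths A→2, R→2; new cluster AR
  updated: d(AR,K)=31/2, d(AR,M)=31/2, d(AR,QZ)=31/4, d(AR,W)=20
step 3: merge (AR,QZ) at d=31/4; branch lengths AR→15/8, QZ→27/8; new cluster AQRZ
  updated: d(AQRZ,K)=57/4, d(AQRZ,M)=35/2, d(AQRZ,W)=33/2
step 4: merge (M,W) at d=8; branch lengths M→4, W→4; new cluster MW
  updated: d(AQRZ,MW)=17, d(K,MW)=21
step 5: merge (AQRZ,K) at d=57/4; branch lengths AQRZ→13/4, K→57/8; new cluster AKQRZ
  updated: d(AKQRZ,MW)=89/5
step 6: merge (AKQRZ,MW) at d=89/5; branch lengths AKQRZ→71/40, MW→49/10; new cluster AKMQRWZ
final tree: ((((A:2,R:2):15/8,(Q:1/2,Z:1/2):27/8):13/4,K:57/8):71/40,(M:4,W:4):49/10)
total length: 353/10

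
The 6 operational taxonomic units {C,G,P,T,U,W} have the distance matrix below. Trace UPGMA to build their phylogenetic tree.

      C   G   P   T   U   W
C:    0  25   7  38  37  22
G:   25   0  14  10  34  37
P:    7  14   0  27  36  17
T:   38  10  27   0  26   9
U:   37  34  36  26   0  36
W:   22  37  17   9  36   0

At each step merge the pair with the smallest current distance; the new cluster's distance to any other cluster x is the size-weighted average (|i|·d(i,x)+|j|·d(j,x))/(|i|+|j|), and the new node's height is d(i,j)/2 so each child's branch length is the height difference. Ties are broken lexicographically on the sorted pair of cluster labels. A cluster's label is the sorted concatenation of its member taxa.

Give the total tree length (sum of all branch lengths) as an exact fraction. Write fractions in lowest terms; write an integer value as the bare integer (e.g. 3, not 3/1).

962/15

1. join C+P (d=7) ⇒ CP; edges |C|=7/2, |P|=7/2
  updated: d(CP,G)=39/2, d(CP,T)=65/2, d(CP,U)=73/2, d(CP,W)=39/2
2. join T+W (d=9) ⇒ TW; edges |T|=9/2, |W|=9/2
  updated: d(CP,TW)=26, d(G,TW)=47/2, d(TW,U)=31
3. join CP+G (d=39/2) ⇒ CGP; edges |CP|=25/4, |G|=39/4
  updated: d(CGP,TW)=151/6, d(CGP,U)=107/3
4. join CGP+TW (d=151/6) ⇒ CGPTW; edges |CGP|=17/6, |TW|=97/12
  updated: d(CGPTW,U)=169/5
5. join CGPTW+U (d=169/5) ⇒ CGPTUW; edges |CGPTW|=259/60, |U|=169/10
final tree: ((((C:7/2,P:7/2):25/4,G:39/4):17/6,(T:9/2,W:9/2):97/12):259/60,U:169/10)
total length: 962/15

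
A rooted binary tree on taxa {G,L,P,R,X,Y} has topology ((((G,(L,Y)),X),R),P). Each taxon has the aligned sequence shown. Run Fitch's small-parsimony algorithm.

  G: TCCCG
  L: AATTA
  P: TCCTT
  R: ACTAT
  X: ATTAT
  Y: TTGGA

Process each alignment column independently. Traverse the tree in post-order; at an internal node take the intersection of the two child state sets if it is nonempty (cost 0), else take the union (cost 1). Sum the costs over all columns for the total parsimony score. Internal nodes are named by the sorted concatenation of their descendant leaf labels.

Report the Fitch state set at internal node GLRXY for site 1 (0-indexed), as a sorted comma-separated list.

site 0, node LY: L={A} ∪ Y={T} → {A,T} (+1)
site 0, node GLY: G={T} ∩ LY={A,T} → {T} (+0)
site 0, node GLXY: GLY={T} ∪ X={A} → {A,T} (+1)
site 0, node GLRXY: GLXY={A,T} ∩ R={A} → {A} (+0)
site 0, node GLPRXY: GLRXY={A} ∪ P={T} → {A,T} (+1)
site 1, node LY: L={A} ∪ Y={T} → {A,T} (+1)
site 1, node GLY: G={C} ∪ LY={A,T} → {A,C,T} (+1)
site 1, node GLXY: GLY={A,C,T} ∩ X={T} → {T} (+0)
site 1, node GLRXY: GLXY={T} ∪ R={C} → {C,T} (+1)
site 1, node GLPRXY: GLRXY={C,T} ∩ P={C} → {C} (+0)
site 2, node LY: L={T} ∪ Y={G} → {G,T} (+1)
site 2, node GLY: G={C} ∪ LY={G,T} → {C,G,T} (+1)
site 2, node GLXY: GLY={C,G,T} ∩ X={T} → {T} (+0)
site 2, node GLRXY: GLXY={T} ∩ R={T} → {T} (+0)
site 2, node GLPRXY: GLRXY={T} ∪ P={C} → {C,T} (+1)
site 3, node LY: L={T} ∪ Y={G} → {G,T} (+1)
site 3, node GLY: G={C} ∪ LY={G,T} → {C,G,T} (+1)
site 3, node GLXY: GLY={C,G,T} ∪ X={A} → {A,C,G,T} (+1)
site 3, node GLRXY: GLXY={A,C,G,T} ∩ R={A} → {A} (+0)
site 3, node GLPRXY: GLRXY={A} ∪ P={T} → {A,T} (+1)
site 4, node LY: L={A} ∩ Y={A} → {A} (+0)
site 4, node GLY: G={G} ∪ LY={A} → {A,G} (+1)
site 4, node GLXY: GLY={A,G} ∪ X={T} → {A,G,T} (+1)
site 4, node GLRXY: GLXY={A,G,T} ∩ R={T} → {T} (+0)
site 4, node GLPRXY: GLRXY={T} ∩ P={T} → {T} (+0)
per-site changes: [3, 3, 3, 4, 2]; total = 15

C,T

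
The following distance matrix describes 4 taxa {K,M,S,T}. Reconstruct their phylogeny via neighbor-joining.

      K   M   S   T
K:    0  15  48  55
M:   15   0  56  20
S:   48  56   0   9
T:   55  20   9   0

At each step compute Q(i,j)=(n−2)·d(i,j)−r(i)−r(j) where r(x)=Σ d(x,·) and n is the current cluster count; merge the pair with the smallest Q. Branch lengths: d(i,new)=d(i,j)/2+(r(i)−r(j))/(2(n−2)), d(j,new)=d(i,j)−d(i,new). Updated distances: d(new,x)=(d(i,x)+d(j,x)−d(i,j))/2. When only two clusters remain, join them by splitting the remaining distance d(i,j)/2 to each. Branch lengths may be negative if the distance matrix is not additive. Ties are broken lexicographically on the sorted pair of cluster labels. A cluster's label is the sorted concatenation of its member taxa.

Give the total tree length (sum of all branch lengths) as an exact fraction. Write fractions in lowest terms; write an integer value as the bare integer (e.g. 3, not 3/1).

1. join K+M (d=15, Q=-179) ⇒ KM; edges |K|=57/4, |M|=3/4
  updated: d(KM,S)=89/2, d(KM,T)=30
2. join KM+S (d=89/2, Q=-167/2) ⇒ KMS; edges |KM|=131/4, |S|=47/4
  updated: d(KMS,T)=-11/4
3. join KMS+T (d=-11/4) ⇒ KMST; edges |KMS|=-11/8, |T|=-11/8
final tree: (((K:57/4,M:3/4):131/4,S:47/4):-11/8,T:-11/8)
total length: 227/4

227/4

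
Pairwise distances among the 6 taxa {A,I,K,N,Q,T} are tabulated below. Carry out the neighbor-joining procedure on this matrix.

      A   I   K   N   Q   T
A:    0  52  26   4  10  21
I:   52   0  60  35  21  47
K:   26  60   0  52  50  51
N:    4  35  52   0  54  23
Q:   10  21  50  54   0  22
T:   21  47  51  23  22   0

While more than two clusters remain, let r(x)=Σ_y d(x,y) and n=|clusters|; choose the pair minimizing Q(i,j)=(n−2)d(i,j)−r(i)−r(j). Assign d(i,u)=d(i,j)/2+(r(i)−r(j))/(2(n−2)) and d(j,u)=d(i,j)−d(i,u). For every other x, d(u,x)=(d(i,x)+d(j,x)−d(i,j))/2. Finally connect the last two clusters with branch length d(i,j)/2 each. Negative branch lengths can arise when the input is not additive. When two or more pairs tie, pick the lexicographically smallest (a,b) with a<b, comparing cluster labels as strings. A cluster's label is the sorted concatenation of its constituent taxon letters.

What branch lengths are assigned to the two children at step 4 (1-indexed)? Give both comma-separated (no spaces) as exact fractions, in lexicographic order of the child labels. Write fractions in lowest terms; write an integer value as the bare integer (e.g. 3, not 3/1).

step 1: merge (I,Q) at d=21, Q=-288; branch lengths I→71/4, Q→13/4; new cluster IQ
  updated: d(A,IQ)=41/2, d(IQ,K)=89/2, d(IQ,N)=34, d(IQ,T)=24
step 2: merge (A,N) at d=4, Q=-345/2; branch lengths A→-59/12, N→107/12; new cluster AN
  updated: d(AN,IQ)=101/4, d(AN,K)=37, d(AN,T)=20
step 3: merge (AN,K) at d=37, Q=-563/4; branch lengths AN→95/16, K→497/16; new cluster AKN
  updated: d(AKN,IQ)=131/8, d(AKN,T)=17
step 4: merge (AKN,IQ) at d=131/8, Q=-459/8; branch lengths AKN→75/16, IQ→187/16; new cluster AIKNQ
  updated: d(AIKNQ,T)=197/16
step 5: merge (AIKNQ,T) at d=197/16; branch lengths AIKNQ→197/32, T→197/32; new cluster AIKNQT
final tree: ((((A:-59/12,N:107/12):95/16,K:497/16):75/16,(I:71/4,Q:13/4):187/16):197/32,T:197/32)
total length: 1451/16

75/16,187/16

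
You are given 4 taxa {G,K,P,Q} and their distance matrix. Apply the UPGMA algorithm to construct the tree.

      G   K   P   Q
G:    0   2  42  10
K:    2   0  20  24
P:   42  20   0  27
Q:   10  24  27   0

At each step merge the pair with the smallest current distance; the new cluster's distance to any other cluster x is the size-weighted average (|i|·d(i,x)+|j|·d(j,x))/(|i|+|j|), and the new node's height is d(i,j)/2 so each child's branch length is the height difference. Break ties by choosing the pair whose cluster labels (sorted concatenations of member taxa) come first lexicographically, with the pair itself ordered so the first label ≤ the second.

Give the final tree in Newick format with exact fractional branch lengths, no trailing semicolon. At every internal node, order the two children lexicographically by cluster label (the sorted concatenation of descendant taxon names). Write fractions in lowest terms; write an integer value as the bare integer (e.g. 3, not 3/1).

(((G:1,K:1):15/2,Q:17/2):19/3,P:89/6)

step 1: merge (G,K) at d=2; branch lengths G→1, K→1; new cluster GK
  updated: d(GK,P)=31, d(GK,Q)=17
step 2: merge (GK,Q) at d=17; branch lengths GK→15/2, Q→17/2; new cluster GKQ
  updated: d(GKQ,P)=89/3
step 3: merge (GKQ,P) at d=89/3; branch lengths GKQ→19/3, P→89/6; new cluster GKPQ
final tree: (((G:1,K:1):15/2,Q:17/2):19/3,P:89/6)
total length: 235/6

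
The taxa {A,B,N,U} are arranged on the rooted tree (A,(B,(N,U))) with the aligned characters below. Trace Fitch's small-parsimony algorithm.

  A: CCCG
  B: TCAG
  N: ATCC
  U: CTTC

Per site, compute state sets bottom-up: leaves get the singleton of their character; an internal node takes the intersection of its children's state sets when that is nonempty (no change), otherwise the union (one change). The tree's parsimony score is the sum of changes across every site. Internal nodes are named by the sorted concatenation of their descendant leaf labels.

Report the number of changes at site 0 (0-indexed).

2

[col 0] NU: children N:{A}, U:{C} ∪→ {A,C}; cost 1
[col 0] BNU: children B:{T}, NU:{A,C} ∪→ {A,C,T}; cost 1
[col 0] ABNU: children A:{C}, BNU:{A,C,T} ∩→ {C}; cost 0
[col 1] NU: children N:{T}, U:{T} ∩→ {T}; cost 0
[col 1] BNU: children B:{C}, NU:{T} ∪→ {C,T}; cost 1
[col 1] ABNU: children A:{C}, BNU:{C,T} ∩→ {C}; cost 0
[col 2] NU: children N:{C}, U:{T} ∪→ {C,T}; cost 1
[col 2] BNU: children B:{A}, NU:{C,T} ∪→ {A,C,T}; cost 1
[col 2] ABNU: children A:{C}, BNU:{A,C,T} ∩→ {C}; cost 0
[col 3] NU: children N:{C}, U:{C} ∩→ {C}; cost 0
[col 3] BNU: children B:{G}, NU:{C} ∪→ {C,G}; cost 1
[col 3] ABNU: children A:{G}, BNU:{C,G} ∩→ {G}; cost 0
per-site changes: [2, 1, 2, 1]; total = 6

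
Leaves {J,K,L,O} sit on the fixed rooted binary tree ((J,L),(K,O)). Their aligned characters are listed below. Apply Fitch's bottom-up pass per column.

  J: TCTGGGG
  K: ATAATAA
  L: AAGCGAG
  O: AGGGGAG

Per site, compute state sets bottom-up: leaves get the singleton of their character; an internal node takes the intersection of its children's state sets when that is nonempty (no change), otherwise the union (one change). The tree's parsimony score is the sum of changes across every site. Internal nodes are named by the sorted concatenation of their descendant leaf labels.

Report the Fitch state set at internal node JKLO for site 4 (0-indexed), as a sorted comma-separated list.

G

JL@0: {T} ∪ {A} = {A,T} (union, +1)
KO@0: {A} ∩ {A} = {A} (intersection, +0)
JKLO@0: {A,T} ∩ {A} = {A} (intersection, +0)
JL@1: {C} ∪ {A} = {A,C} (union, +1)
KO@1: {T} ∪ {G} = {G,T} (union, +1)
JKLO@1: {A,C} ∪ {G,T} = {A,C,G,T} (union, +1)
JL@2: {T} ∪ {G} = {G,T} (union, +1)
KO@2: {A} ∪ {G} = {A,G} (union, +1)
JKLO@2: {G,T} ∩ {A,G} = {G} (intersection, +0)
JL@3: {G} ∪ {C} = {C,G} (union, +1)
KO@3: {A} ∪ {G} = {A,G} (union, +1)
JKLO@3: {C,G} ∩ {A,G} = {G} (intersection, +0)
JL@4: {G} ∩ {G} = {G} (intersection, +0)
KO@4: {T} ∪ {G} = {G,T} (union, +1)
JKLO@4: {G} ∩ {G,T} = {G} (intersection, +0)
JL@5: {G} ∪ {A} = {A,G} (union, +1)
KO@5: {A} ∩ {A} = {A} (intersection, +0)
JKLO@5: {A,G} ∩ {A} = {A} (intersection, +0)
JL@6: {G} ∩ {G} = {G} (intersection, +0)
KO@6: {A} ∪ {G} = {A,G} (union, +1)
JKLO@6: {G} ∩ {A,G} = {G} (intersection, +0)
per-site changes: [1, 3, 2, 2, 1, 1, 1]; total = 11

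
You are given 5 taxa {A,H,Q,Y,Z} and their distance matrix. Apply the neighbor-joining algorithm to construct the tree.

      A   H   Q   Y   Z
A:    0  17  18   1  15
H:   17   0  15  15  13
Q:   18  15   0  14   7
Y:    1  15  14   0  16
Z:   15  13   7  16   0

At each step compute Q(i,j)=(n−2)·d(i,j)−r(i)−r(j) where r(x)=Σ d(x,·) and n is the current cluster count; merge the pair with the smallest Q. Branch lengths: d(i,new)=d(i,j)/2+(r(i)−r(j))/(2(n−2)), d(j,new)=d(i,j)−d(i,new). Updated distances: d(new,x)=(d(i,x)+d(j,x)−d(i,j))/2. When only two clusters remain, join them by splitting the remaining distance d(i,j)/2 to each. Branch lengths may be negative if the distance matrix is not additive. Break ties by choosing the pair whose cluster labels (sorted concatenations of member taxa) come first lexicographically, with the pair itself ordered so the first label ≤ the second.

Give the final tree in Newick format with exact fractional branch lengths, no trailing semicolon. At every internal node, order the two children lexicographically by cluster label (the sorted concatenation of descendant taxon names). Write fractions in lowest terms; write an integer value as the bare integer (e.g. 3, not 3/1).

((((A:4/3,Y:-1/3):67/8,H:57/8):27/8,Q:33/8):23/16,Z:23/16)

1. join A+Y (d=1, Q=-94) ⇒ AY; edges |A|=4/3, |Y|=-1/3
  updated: d(AY,H)=31/2, d(AY,Q)=31/2, d(AY,Z)=15
2. join AY+H (d=31/2, Q=-117/2) ⇒ AHY; edges |AY|=67/8, |H|=57/8
  updated: d(AHY,Q)=15/2, d(AHY,Z)=25/4
3. join AHY+Q (d=15/2, Q=-83/4) ⇒ AHQY; edges |AHY|=27/8, |Q|=33/8
  updated: d(AHQY,Z)=23/8
4. join AHQY+Z (d=23/8) ⇒ AHQYZ; edges |AHQY|=23/16, |Z|=23/16
final tree: ((((A:4/3,Y:-1/3):67/8,H:57/8):27/8,Q:33/8):23/16,Z:23/16)
total length: 215/8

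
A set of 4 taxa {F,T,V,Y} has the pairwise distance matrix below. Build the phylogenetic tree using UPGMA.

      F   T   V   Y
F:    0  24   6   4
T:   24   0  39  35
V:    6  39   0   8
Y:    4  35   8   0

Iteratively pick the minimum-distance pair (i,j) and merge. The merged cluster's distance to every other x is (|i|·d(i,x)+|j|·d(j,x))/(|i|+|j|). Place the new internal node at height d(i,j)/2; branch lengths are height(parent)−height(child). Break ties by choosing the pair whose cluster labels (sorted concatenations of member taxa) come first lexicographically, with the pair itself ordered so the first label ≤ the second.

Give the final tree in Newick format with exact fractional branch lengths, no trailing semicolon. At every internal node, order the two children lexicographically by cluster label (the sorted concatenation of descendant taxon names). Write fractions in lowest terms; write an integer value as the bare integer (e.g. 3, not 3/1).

1. join F+Y (d=4) ⇒ FY; edges |F|=2, |Y|=2
  updated: d(FY,T)=59/2, d(FY,V)=7
2. join FY+V (d=7) ⇒ FVY; edges |FY|=3/2, |V|=7/2
  updated: d(FVY,T)=98/3
3. join FVY+T (d=98/3) ⇒ FTVY; edges |FVY|=77/6, |T|=49/3
final tree: (((F:2,Y:2):3/2,V:7/2):77/6,T:49/3)
total length: 229/6

(((F:2,Y:2):3/2,V:7/2):77/6,T:49/3)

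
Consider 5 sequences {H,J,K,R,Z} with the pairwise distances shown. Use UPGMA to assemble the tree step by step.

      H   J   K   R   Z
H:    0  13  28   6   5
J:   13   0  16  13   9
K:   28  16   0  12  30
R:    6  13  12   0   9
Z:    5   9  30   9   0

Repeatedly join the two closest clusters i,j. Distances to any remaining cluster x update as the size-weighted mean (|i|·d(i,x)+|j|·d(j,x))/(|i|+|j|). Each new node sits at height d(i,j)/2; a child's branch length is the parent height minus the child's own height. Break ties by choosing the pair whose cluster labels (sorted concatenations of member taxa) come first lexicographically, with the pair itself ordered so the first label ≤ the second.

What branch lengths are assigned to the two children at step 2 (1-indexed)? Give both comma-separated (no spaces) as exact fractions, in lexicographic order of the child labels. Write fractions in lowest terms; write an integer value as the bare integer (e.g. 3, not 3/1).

step 1: merge (H,Z) at d=5; branch lengths H→5/2, Z→5/2; new cluster HZ
  updated: d(HZ,J)=11, d(HZ,K)=29, d(HZ,R)=15/2
step 2: merge (HZ,R) at d=15/2; branch lengths HZ→5/4, R→15/4; new cluster HRZ
  updated: d(HRZ,J)=35/3, d(HRZ,K)=70/3
step 3: merge (HRZ,J) at d=35/3; branch lengths HRZ→25/12, J→35/6; new cluster HJRZ
  updated: d(HJRZ,K)=43/2
step 4: merge (HJRZ,K) at d=43/2; branch lengths HJRZ→59/12, K→43/4; new cluster HJKRZ
final tree: ((((H:5/2,Z:5/2):5/4,R:15/4):25/12,J:35/6):59/12,K:43/4)
total length: 403/12

5/4,15/4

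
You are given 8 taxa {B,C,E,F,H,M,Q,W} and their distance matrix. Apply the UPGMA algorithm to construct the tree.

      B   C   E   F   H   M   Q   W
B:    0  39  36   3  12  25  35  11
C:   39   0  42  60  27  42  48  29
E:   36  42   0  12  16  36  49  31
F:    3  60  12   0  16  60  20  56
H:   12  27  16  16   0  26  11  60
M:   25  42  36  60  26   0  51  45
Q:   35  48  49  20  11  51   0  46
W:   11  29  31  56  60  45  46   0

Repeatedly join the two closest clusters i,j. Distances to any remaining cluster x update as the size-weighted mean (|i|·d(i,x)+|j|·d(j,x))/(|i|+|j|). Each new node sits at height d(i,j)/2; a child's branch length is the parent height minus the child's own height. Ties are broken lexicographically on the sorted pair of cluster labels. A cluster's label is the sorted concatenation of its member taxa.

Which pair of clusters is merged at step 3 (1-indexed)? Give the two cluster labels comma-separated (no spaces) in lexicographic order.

step 1: merge (B,F) at d=3; branch lengths B→3/2, F→3/2; new cluster BF
  updated: d(BF,C)=99/2, d(BF,E)=24, d(BF,H)=14, d(BF,M)=85/2, d(BF,Q)=55/2, d(BF,W)=67/2
step 2: merge (H,Q) at d=11; branch lengths H→11/2, Q→11/2; new cluster HQ
  updated: d(BF,HQ)=83/4, d(C,HQ)=75/2, d(E,HQ)=65/2, d(HQ,M)=77/2, d(HQ,W)=53
step 3: merge (BF,HQ) at d=83/4; branch lengths BF→71/8, HQ→39/8; new cluster BFHQ
  updated: d(BFHQ,C)=87/2, d(BFHQ,E)=113/4, d(BFHQ,M)=81/2, d(BFHQ,W)=173/4
step 4: merge (BFHQ,E) at d=113/4; branch lengths BFHQ→15/4, E→113/8; new cluster BEFHQ
  updated: d(BEFHQ,C)=216/5, d(BEFHQ,M)=198/5, d(BEFHQ,W)=204/5
step 5: merge (C,W) at d=29; branch lengths C→29/2, W→29/2; new cluster CW
  updated: d(BEFHQ,CW)=42, d(CW,M)=87/2
step 6: merge (BEFHQ,M) at d=198/5; branch lengths BEFHQ→227/40, M→99/5; new cluster BEFHMQ
  updated: d(BEFHMQ,CW)=169/4
step 7: merge (BEFHMQ,CW) at d=169/4; branch lengths BEFHMQ→53/40, CW→53/8; new cluster BCEFHMQW
final tree: (((((B:3/2,F:3/2):71/8,(H:11/2,Q:11/2):39/8):15/4,E:113/8):227/40,M:99/5):53/40,(C:29/2,W:29/2):53/8)
total length: 2161/20

BF,HQ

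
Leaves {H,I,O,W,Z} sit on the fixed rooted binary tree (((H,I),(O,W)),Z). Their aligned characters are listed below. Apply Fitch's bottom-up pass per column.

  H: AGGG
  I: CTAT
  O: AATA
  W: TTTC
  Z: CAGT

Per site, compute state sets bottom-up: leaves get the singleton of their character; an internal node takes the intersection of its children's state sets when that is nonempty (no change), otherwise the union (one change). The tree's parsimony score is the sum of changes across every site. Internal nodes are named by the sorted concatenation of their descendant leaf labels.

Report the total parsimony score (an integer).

HI@0: {A} ∪ {C} = {A,C} (union, +1)
OW@0: {A} ∪ {T} = {A,T} (union, +1)
HIOW@0: {A,C} ∩ {A,T} = {A} (intersection, +0)
HIOWZ@0: {A} ∪ {C} = {A,C} (union, +1)
HI@1: {G} ∪ {T} = {G,T} (union, +1)
OW@1: {A} ∪ {T} = {A,T} (union, +1)
HIOW@1: {G,T} ∩ {A,T} = {T} (intersection, +0)
HIOWZ@1: {T} ∪ {A} = {A,T} (union, +1)
HI@2: {G} ∪ {A} = {A,G} (union, +1)
OW@2: {T} ∩ {T} = {T} (intersection, +0)
HIOW@2: {A,G} ∪ {T} = {A,G,T} (union, +1)
HIOWZ@2: {A,G,T} ∩ {G} = {G} (intersection, +0)
HI@3: {G} ∪ {T} = {G,T} (union, +1)
OW@3: {A} ∪ {C} = {A,C} (union, +1)
HIOW@3: {G,T} ∪ {A,C} = {A,C,G,T} (union, +1)
HIOWZ@3: {A,C,G,T} ∩ {T} = {T} (intersection, +0)
per-site changes: [3, 3, 2, 3]; total = 11

11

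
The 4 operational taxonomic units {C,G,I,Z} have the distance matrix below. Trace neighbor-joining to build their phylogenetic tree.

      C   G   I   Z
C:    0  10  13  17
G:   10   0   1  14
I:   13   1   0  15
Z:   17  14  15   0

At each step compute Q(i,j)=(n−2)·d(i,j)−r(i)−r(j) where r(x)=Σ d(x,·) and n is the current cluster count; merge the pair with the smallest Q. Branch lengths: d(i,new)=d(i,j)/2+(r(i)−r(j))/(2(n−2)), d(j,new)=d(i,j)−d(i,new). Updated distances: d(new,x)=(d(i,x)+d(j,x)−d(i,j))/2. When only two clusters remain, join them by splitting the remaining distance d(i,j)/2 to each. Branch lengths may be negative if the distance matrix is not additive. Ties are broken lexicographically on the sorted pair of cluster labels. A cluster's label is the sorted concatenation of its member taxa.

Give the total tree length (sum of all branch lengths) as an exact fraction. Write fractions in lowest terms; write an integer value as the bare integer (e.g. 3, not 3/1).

step 1: merge (C,Z) at d=17, Q=-52; branch lengths C→7, Z→10; new cluster CZ
  updated: d(CZ,G)=7/2, d(CZ,I)=11/2
step 2: merge (CZ,G) at d=7/2, Q=-10; branch lengths CZ→4, G→-1/2; new cluster CGZ
  updated: d(CGZ,I)=3/2
step 3: merge (CGZ,I) at d=3/2; branch lengths CGZ→3/4, I→3/4; new cluster CGIZ
final tree: (((C:7,Z:10):4,G:-1/2):3/4,I:3/4)
total length: 22

22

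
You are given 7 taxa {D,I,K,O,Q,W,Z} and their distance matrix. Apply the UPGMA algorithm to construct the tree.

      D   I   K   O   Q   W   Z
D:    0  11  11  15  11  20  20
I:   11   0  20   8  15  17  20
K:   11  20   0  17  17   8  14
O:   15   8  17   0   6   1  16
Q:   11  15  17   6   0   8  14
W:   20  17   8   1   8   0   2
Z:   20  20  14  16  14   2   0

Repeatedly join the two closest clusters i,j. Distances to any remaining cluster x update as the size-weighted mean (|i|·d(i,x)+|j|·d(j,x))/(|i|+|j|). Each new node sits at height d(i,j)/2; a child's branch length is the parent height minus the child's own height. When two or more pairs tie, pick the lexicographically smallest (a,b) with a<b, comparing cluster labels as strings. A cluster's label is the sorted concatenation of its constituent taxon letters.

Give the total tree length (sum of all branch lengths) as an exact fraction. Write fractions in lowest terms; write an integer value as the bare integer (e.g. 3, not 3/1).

563/15

iteration 1: select O,W (d=1); attach at lengths (1/2, 1/2); label the merged cluster OW
  updated: d(D,OW)=35/2, d(I,OW)=25/2, d(K,OW)=25/2, d(OW,Q)=7, d(OW,Z)=9
iteration 2: select OW,Q (d=7); attach at lengths (3, 7/2); label the merged cluster OQW
  updated: d(D,OQW)=46/3, d(I,OQW)=40/3, d(K,OQW)=14, d(OQW,Z)=32/3
iteration 3: select OQW,Z (d=32/3); attach at lengths (11/6, 16/3); label the merged cluster OQWZ
  updated: d(D,OQWZ)=33/2, d(I,OQWZ)=15, d(K,OQWZ)=14
iteration 4: select D,I (d=11); attach at lengths (11/2, 11/2); label the merged cluster DI
  updated: d(DI,K)=31/2, d(DI,OQWZ)=63/4
iteration 5: select K,OQWZ (d=14); attach at lengths (7, 5/3); label the merged cluster KOQWZ
  updated: d(DI,KOQWZ)=157/10
iteration 6: select DI,KOQWZ (d=157/10); attach at lengths (47/20, 17/20); label the merged cluster DIKOQWZ
final tree: ((D:11/2,I:11/2):47/20,(K:7,(((O:1/2,W:1/2):3,Q:7/2):11/6,Z:16/3):5/3):17/20)
total length: 563/15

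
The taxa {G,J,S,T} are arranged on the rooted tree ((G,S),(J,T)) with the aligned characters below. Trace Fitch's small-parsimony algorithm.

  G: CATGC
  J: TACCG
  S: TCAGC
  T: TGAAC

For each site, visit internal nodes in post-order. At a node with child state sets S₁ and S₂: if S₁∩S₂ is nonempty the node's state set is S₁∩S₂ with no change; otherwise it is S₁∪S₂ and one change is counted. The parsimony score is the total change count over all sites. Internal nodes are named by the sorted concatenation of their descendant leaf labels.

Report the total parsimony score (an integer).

8

GS@0: {C} ∪ {T} = {C,T} (union, +1)
JT@0: {T} ∩ {T} = {T} (intersection, +0)
GJST@0: {C,T} ∩ {T} = {T} (intersection, +0)
GS@1: {A} ∪ {C} = {A,C} (union, +1)
JT@1: {A} ∪ {G} = {A,G} (union, +1)
GJST@1: {A,C} ∩ {A,G} = {A} (intersection, +0)
GS@2: {T} ∪ {A} = {A,T} (union, +1)
JT@2: {C} ∪ {A} = {A,C} (union, +1)
GJST@2: {A,T} ∩ {A,C} = {A} (intersection, +0)
GS@3: {G} ∩ {G} = {G} (intersection, +0)
JT@3: {C} ∪ {A} = {A,C} (union, +1)
GJST@3: {G} ∪ {A,C} = {A,C,G} (union, +1)
GS@4: {C} ∩ {C} = {C} (intersection, +0)
JT@4: {G} ∪ {C} = {C,G} (union, +1)
GJST@4: {C} ∩ {C,G} = {C} (intersection, +0)
per-site changes: [1, 2, 2, 2, 1]; total = 8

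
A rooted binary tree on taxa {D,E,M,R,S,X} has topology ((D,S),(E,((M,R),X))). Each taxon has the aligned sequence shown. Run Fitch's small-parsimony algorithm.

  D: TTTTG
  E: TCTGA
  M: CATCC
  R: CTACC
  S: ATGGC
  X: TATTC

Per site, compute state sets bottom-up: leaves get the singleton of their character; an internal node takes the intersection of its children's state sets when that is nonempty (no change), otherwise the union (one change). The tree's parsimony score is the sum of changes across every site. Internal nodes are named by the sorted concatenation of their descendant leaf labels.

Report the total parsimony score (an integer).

12

[col 0] DS: children D:{T}, S:{A} ∪→ {A,T}; cost 1
[col 0] MR: children M:{C}, R:{C} ∩→ {C}; cost 0
[col 0] MRX: children MR:{C}, X:{T} ∪→ {C,T}; cost 1
[col 0] EMRX: children E:{T}, MRX:{C,T} ∩→ {T}; cost 0
[col 0] DEMRSX: children DS:{A,T}, EMRX:{T} ∩→ {T}; cost 0
[col 1] DS: children D:{T}, S:{T} ∩→ {T}; cost 0
[col 1] MR: children M:{A}, R:{T} ∪→ {A,T}; cost 1
[col 1] MRX: children MR:{A,T}, X:{A} ∩→ {A}; cost 0
[col 1] EMRX: children E:{C}, MRX:{A} ∪→ {A,C}; cost 1
[col 1] DEMRSX: children DS:{T}, EMRX:{A,C} ∪→ {A,C,T}; cost 1
[col 2] DS: children D:{T}, S:{G} ∪→ {G,T}; cost 1
[col 2] MR: children M:{T}, R:{A} ∪→ {A,T}; cost 1
[col 2] MRX: children MR:{A,T}, X:{T} ∩→ {T}; cost 0
[col 2] EMRX: children E:{T}, MRX:{T} ∩→ {T}; cost 0
[col 2] DEMRSX: children DS:{G,T}, EMRX:{T} ∩→ {T}; cost 0
[col 3] DS: children D:{T}, S:{G} ∪→ {G,T}; cost 1
[col 3] MR: children M:{C}, R:{C} ∩→ {C}; cost 0
[col 3] MRX: children MR:{C}, X:{T} ∪→ {C,T}; cost 1
[col 3] EMRX: children E:{G}, MRX:{C,T} ∪→ {C,G,T}; cost 1
[col 3] DEMRSX: children DS:{G,T}, EMRX:{C,G,T} ∩→ {G,T}; cost 0
[col 4] DS: children D:{G}, S:{C} ∪→ {C,G}; cost 1
[col 4] MR: children M:{C}, R:{C} ∩→ {C}; cost 0
[col 4] MRX: children MR:{C}, X:{C} ∩→ {C}; cost 0
[col 4] EMRX: children E:{A}, MRX:{C} ∪→ {A,C}; cost 1
[col 4] DEMRSX: children DS:{C,G}, EMRX:{A,C} ∩→ {C}; cost 0
per-site changes: [2, 3, 2, 3, 2]; total = 12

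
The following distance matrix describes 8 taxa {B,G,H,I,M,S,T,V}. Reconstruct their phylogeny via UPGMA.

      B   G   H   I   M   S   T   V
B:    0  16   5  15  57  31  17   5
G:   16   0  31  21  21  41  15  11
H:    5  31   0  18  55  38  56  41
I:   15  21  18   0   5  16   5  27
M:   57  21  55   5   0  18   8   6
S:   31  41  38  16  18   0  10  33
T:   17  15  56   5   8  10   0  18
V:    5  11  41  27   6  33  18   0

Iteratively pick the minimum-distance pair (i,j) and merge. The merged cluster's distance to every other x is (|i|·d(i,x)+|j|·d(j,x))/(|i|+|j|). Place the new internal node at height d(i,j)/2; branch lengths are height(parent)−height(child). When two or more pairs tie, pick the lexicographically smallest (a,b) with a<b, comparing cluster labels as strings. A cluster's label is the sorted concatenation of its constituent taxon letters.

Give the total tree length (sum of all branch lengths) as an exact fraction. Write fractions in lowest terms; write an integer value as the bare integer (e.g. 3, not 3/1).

513/8

1. join B+H (d=5) ⇒ BH; edges |B|=5/2, |H|=5/2
  updated: d(BH,G)=47/2, d(BH,I)=33/2, d(BH,M)=56, d(BH,S)=69/2, d(BH,T)=73/2, d(BH,V)=23
2. join I+M (d=5) ⇒ IM; edges |I|=5/2, |M|=5/2
  updated: d(BH,IM)=145/4, d(G,IM)=21, d(IM,S)=17, d(IM,T)=13/2, d(IM,V)=33/2
3. join IM+T (d=13/2) ⇒ IMT; edges |IM|=3/4, |T|=13/4
  updated: d(BH,IMT)=109/3, d(G,IMT)=19, d(IMT,S)=44/3, d(IMT,V)=17
4. join G+V (d=11) ⇒ GV; edges |G|=11/2, |V|=11/2
  updated: d(BH,GV)=93/4, d(GV,IMT)=18, d(GV,S)=37
5. join IMT+S (d=44/3) ⇒ IMST; edges |IMT|=49/12, |S|=22/3
  updated: d(BH,IMST)=287/8, d(GV,IMST)=91/4
6. join GV+IMST (d=91/4) ⇒ GIMSTV; edges |GV|=47/8, |IMST|=97/24
  updated: d(BH,GIMSTV)=95/3
7. join BH+GIMSTV (d=95/3) ⇒ BGHIMSTV; edges |BH|=40/3, |GIMSTV|=107/24
final tree: ((B:5/2,H:5/2):40/3,((G:11/2,V:11/2):47/8,(((I:5/2,M:5/2):3/4,T:13/4):49/12,S:22/3):97/24):107/24)
total length: 513/8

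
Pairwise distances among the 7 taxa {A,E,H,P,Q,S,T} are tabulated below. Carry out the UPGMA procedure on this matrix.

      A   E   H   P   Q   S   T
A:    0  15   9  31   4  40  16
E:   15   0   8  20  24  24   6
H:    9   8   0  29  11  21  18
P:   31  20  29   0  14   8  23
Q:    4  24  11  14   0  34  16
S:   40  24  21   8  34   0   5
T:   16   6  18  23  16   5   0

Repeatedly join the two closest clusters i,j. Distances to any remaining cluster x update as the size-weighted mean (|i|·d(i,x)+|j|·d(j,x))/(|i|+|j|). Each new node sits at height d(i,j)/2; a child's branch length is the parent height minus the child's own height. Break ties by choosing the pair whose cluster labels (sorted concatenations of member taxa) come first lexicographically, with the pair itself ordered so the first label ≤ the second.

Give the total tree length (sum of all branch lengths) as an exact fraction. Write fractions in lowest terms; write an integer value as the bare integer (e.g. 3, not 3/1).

1105/24

iteration 1: select A,Q (d=4); attach at lengths (2, 2); label the merged cluster AQ
  updated: d(AQ,E)=39/2, d(AQ,H)=10, d(AQ,P)=45/2, d(AQ,S)=37, d(AQ,T)=16
iteration 2: select S,T (d=5); attach at lengths (5/2, 5/2); label the merged cluster ST
  updated: d(AQ,ST)=53/2, d(E,ST)=15, d(H,ST)=39/2, d(P,ST)=31/2
iteration 3: select E,H (d=8); attach at lengths (4, 4); label the merged cluster EH
  updated: d(AQ,EH)=59/4, d(EH,P)=49/2, d(EH,ST)=69/4
iteration 4: select AQ,EH (d=59/4); attach at lengths (43/8, 27/8); label the merged cluster AEHQ
  updated: d(AEHQ,P)=47/2, d(AEHQ,ST)=175/8
iteration 5: select P,ST (d=31/2); attach at lengths (31/4, 21/4); label the merged cluster PST
  updated: d(AEHQ,PST)=269/12
iteration 6: select AEHQ,PST (d=269/12); attach at lengths (23/6, 83/24); label the merged cluster AEHPQST
final tree: (((A:2,Q:2):43/8,(E:4,H:4):27/8):23/6,(P:31/4,(S:5/2,T:5/2):21/4):83/24)
total length: 1105/24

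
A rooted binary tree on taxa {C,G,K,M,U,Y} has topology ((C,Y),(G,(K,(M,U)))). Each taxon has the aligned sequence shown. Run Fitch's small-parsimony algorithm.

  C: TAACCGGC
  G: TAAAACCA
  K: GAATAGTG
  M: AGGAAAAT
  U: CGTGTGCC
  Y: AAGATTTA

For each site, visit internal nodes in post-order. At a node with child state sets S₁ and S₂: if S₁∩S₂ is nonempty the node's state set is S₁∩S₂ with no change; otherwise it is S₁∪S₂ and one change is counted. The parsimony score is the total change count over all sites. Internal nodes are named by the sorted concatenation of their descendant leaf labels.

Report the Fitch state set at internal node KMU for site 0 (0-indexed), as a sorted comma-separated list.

A,C,G

[col 0] CY: children C:{T}, Y:{A} ∪→ {A,T}; cost 1
[col 0] MU: children M:{A}, U:{C} ∪→ {A,C}; cost 1
[col 0] KMU: children K:{G}, MU:{A,C} ∪→ {A,C,G}; cost 1
[col 0] GKMU: children G:{T}, KMU:{A,C,G} ∪→ {A,C,G,T}; cost 1
[col 0] CGKMUY: children CY:{A,T}, GKMU:{A,C,G,T} ∩→ {A,T}; cost 0
[col 1] CY: children C:{A}, Y:{A} ∩→ {A}; cost 0
[col 1] MU: children M:{G}, U:{G} ∩→ {G}; cost 0
[col 1] KMU: children K:{A}, MU:{G} ∪→ {A,G}; cost 1
[col 1] GKMU: children G:{A}, KMU:{A,G} ∩→ {A}; cost 0
[col 1] CGKMUY: children CY:{A}, GKMU:{A} ∩→ {A}; cost 0
[col 2] CY: children C:{A}, Y:{G} ∪→ {A,G}; cost 1
[col 2] MU: children M:{G}, U:{T} ∪→ {G,T}; cost 1
[col 2] KMU: children K:{A}, MU:{G,T} ∪→ {A,G,T}; cost 1
[col 2] GKMU: children G:{A}, KMU:{A,G,T} ∩→ {A}; cost 0
[col 2] CGKMUY: children CY:{A,G}, GKMU:{A} ∩→ {A}; cost 0
[col 3] CY: children C:{C}, Y:{A} ∪→ {A,C}; cost 1
[col 3] MU: children M:{A}, U:{G} ∪→ {A,G}; cost 1
[col 3] KMU: children K:{T}, MU:{A,G} ∪→ {A,G,T}; cost 1
[col 3] GKMU: children G:{A}, KMU:{A,G,T} ∩→ {A}; cost 0
[col 3] CGKMUY: children CY:{A,C}, GKMU:{A} ∩→ {A}; cost 0
[col 4] CY: children C:{C}, Y:{T} ∪→ {C,T}; cost 1
[col 4] MU: children M:{A}, U:{T} ∪→ {A,T}; cost 1
[col 4] KMU: children K:{A}, MU:{A,T} ∩→ {A}; cost 0
[col 4] GKMU: children G:{A}, KMU:{A} ∩→ {A}; cost 0
[col 4] CGKMUY: children CY:{C,T}, GKMU:{A} ∪→ {A,C,T}; cost 1
[col 5] CY: children C:{G}, Y:{T} ∪→ {G,T}; cost 1
[col 5] MU: children M:{A}, U:{G} ∪→ {A,G}; cost 1
[col 5] KMU: children K:{G}, MU:{A,G} ∩→ {G}; cost 0
[col 5] GKMU: children G:{C}, KMU:{G} ∪→ {C,G}; cost 1
[col 5] CGKMUY: children CY:{G,T}, GKMU:{C,G} ∩→ {G}; cost 0
[col 6] CY: children C:{G}, Y:{T} ∪→ {G,T}; cost 1
[col 6] MU: children M:{A}, U:{C} ∪→ {A,C}; cost 1
[col 6] KMU: children K:{T}, MU:{A,C} ∪→ {A,C,T}; cost 1
[col 6] GKMU: children G:{C}, KMU:{A,C,T} ∩→ {C}; cost 0
[col 6] CGKMUY: children CY:{G,T}, GKMU:{C} ∪→ {C,G,T}; cost 1
[col 7] CY: children C:{C}, Y:{A} ∪→ {A,C}; cost 1
[col 7] MU: children M:{T}, U:{C} ∪→ {C,T}; cost 1
[col 7] KMU: children K:{G}, MU:{C,T} ∪→ {C,G,T}; cost 1
[col 7] GKMU: children G:{A}, KMU:{C,G,T} ∪→ {A,C,G,T}; cost 1
[col 7] CGKMUY: children CY:{A,C}, GKMU:{A,C,G,T} ∩→ {A,C}; cost 0
per-site changes: [4, 1, 3, 3, 3, 3, 4, 4]; total = 25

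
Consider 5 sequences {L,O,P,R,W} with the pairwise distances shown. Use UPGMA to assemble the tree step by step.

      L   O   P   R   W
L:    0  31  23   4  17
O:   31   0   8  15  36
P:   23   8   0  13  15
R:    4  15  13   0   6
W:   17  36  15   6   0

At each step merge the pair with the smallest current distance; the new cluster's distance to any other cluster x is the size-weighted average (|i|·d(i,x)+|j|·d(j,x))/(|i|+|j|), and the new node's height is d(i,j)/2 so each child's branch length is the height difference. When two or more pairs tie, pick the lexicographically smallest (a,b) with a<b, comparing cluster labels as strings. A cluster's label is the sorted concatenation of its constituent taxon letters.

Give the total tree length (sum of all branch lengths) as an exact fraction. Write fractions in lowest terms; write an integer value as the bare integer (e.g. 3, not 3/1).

407/12

1. join L+R (d=4) ⇒ LR; edges |L|=2, |R|=2
  updated: d(LR,O)=23, d(LR,P)=18, d(LR,W)=23/2
2. join O+P (d=8) ⇒ OP; edges |O|=4, |P|=4
  updated: d(LR,OP)=41/2, d(OP,W)=51/2
3. join LR+W (d=23/2) ⇒ LRW; edges |LR|=15/4, |W|=23/4
  updated: d(LRW,OP)=133/6
4. join LRW+OP (d=133/6) ⇒ LOPRW; edges |LRW|=16/3, |OP|=85/12
final tree: (((L:2,R:2):15/4,W:23/4):16/3,(O:4,P:4):85/12)
total length: 407/12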